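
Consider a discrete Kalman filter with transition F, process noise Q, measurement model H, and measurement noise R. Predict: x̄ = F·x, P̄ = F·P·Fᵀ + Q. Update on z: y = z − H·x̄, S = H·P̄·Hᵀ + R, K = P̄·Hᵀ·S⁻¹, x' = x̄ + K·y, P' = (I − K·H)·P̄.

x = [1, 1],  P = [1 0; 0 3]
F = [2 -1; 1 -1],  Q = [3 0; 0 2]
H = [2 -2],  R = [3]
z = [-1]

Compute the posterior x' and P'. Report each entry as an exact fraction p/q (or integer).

x' = [-1/9, 2/9]
P' = [170/27 155/27; 155/27 158/27]

x̄ = F·x = [1, 0]
P̄ = F·P·Fᵀ + Q = [10 5; 5 6]
y = z − H·x̄ = [-3]
S = H·P̄·Hᵀ + R = [27]
K = P̄·Hᵀ·S⁻¹ = [10/27; -2/27]
x' = x̄ + K·y = [-1/9, 2/9]
P' = (I − K·H)·P̄ = [170/27 155/27; 155/27 158/27]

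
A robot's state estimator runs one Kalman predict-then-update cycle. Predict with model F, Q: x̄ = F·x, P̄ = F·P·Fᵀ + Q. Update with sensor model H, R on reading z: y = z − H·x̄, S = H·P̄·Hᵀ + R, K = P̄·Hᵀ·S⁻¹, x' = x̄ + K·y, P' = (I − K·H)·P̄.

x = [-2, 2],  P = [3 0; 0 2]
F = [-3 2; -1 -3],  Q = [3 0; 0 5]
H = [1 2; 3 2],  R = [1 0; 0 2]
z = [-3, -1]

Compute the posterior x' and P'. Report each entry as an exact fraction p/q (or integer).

x̄ = F·x = [10, -4]
P̄ = F·P·Fᵀ + Q = [38 -3; -3 26]
y = z − H·x̄ = [-5, -23]
S = H·P̄·Hᵀ + R = [131 194; 194 412]
K = P̄·Hᵀ·S⁻¹ = [-971/2042 1985/4084; 5923/8168 -3873/16336]
x' = x̄ + K·y = [4895/4084, -35495/16336]
P' = (I − K·H)·P̄ = [739/1021 -2449/4084; -2449/4084 10821/16336]

x' = [4895/4084, -35495/16336]
P' = [739/1021 -2449/4084; -2449/4084 10821/16336]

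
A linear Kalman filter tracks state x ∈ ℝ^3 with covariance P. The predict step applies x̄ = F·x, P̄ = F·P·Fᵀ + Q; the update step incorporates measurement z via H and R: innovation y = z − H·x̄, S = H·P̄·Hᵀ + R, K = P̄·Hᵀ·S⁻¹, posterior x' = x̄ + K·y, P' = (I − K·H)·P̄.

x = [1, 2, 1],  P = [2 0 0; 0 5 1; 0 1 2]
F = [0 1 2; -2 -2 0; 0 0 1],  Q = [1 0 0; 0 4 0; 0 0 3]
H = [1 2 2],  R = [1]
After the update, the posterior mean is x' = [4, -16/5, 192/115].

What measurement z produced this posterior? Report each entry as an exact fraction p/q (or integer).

x̄ = F·x = [4, -6, 1]
P̄ = F·P·Fᵀ + Q = [18 -14 5; -14 32 -2; 5 -2 5]
S = H·P̄·Hᵀ + R = [115]
K = P̄·Hᵀ·S⁻¹ = [0; 2/5; 11/115]
x' − x̄ = [0, 14/5, 77/115] = K·y
y = (KᵀK)⁻¹·Kᵀ·(x' − x̄) = [7]
z = y + H·x̄ = [7] + [-6] = [1]

z = [1]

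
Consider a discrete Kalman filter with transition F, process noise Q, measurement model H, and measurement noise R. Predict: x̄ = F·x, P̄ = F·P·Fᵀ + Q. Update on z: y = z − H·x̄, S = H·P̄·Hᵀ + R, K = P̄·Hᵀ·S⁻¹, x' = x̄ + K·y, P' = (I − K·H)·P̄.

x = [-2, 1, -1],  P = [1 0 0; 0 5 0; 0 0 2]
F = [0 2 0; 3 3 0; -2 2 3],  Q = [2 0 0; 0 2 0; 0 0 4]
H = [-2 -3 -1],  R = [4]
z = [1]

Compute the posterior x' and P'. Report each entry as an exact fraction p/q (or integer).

x' = [1303/613, -1713/613, 1918/613]
P' = [1628/613 -1014/613 94/613; -1014/613 2576/613 -5196/613; 94/613 -5196/613 15716/613]

x̄ = F·x = [2, -3, 3]
P̄ = F·P·Fᵀ + Q = [22 30 20; 30 56 24; 20 24 46]
y = z − H·x̄ = [-1]
S = H·P̄·Hᵀ + R = [1226]
K = P̄·Hᵀ·S⁻¹ = [-77/613; -126/613; -79/613]
x' = x̄ + K·y = [1303/613, -1713/613, 1918/613]
P' = (I − K·H)·P̄ = [1628/613 -1014/613 94/613; -1014/613 2576/613 -5196/613; 94/613 -5196/613 15716/613]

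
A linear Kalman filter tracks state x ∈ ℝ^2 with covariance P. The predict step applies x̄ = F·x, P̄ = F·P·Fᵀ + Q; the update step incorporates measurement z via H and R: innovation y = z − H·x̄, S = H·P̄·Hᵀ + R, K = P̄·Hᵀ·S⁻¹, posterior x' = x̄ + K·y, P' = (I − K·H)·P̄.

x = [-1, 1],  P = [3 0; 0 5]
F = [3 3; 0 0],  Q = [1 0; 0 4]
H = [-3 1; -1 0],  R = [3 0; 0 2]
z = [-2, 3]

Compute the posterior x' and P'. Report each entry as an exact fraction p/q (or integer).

x̄ = F·x = [0, 0]
P̄ = F·P·Fᵀ + Q = [73 0; 0 4]
y = z − H·x̄ = [-2, 3]
S = H·P̄·Hᵀ + R = [664 219; 219 75]
K = P̄·Hᵀ·S⁻¹ = [-146/613 -511/1839; 100/613 -292/613]
x' = x̄ + K·y = [-219/613, -1076/613]
P' = (I − K·H)·P̄ = [1022/1839 584/613; 584/613 2052/613]

x' = [-219/613, -1076/613]
P' = [1022/1839 584/613; 584/613 2052/613]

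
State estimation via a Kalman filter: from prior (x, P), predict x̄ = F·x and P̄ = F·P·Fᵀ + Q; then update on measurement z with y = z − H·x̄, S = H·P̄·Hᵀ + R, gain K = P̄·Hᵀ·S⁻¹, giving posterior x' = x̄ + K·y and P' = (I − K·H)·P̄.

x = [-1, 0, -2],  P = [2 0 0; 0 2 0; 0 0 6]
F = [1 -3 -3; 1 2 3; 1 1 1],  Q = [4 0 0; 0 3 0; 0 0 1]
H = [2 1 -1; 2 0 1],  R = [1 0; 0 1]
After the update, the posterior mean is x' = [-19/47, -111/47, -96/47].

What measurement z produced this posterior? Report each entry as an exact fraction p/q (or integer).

x̄ = F·x = [5, -7, -3]
P̄ = F·P·Fᵀ + Q = [78 -64 -22; -64 67 24; -22 24 11]
S = H·P̄·Hᵀ + R = [175 197; 197 236]
K = P̄·Hᵀ·S⁻¹ = [506/2491 992/2491; 428/2491 -1455/2491; -815/2491 332/2491]
x' − x̄ = [-254/47, 218/47, 45/47] = K·y
y = (KᵀK)⁻¹·Kᵀ·(x' − x̄) = [-7, -10]
z = y + H·x̄ = [-7, -10] + [6, 7] = [-1, -3]

z = [-1, -3]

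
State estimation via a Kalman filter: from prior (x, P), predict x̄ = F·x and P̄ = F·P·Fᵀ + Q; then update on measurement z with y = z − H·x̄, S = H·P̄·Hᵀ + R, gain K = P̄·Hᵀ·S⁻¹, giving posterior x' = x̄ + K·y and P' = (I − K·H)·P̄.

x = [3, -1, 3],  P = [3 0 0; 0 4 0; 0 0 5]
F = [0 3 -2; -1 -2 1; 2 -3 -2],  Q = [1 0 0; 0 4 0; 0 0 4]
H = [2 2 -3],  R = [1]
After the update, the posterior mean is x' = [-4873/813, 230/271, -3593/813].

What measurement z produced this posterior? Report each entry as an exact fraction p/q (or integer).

x̄ = F·x = [-9, 2, 3]
P̄ = F·P·Fᵀ + Q = [57 -34 -16; -34 28 8; -16 8 72]
S = H·P̄·Hᵀ + R = [813]
K = P̄·Hᵀ·S⁻¹ = [94/813; -12/271; -232/813]
x' − x̄ = [2444/813, -312/271, -6032/813] = K·y
y = (KᵀK)⁻¹·Kᵀ·(x' − x̄) = [26]
z = y + H·x̄ = [26] + [-23] = [3]

z = [3]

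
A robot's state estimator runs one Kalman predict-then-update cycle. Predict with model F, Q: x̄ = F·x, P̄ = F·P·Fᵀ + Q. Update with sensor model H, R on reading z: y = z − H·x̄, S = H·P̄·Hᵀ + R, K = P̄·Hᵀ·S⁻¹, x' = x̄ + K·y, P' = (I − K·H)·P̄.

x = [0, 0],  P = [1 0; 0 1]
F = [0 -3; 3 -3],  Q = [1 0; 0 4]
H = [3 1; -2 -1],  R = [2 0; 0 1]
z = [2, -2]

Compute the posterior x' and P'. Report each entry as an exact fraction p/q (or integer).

x' = [194/503, 536/503]
P' = [437/503 -955/503; -955/503 2407/503]

x̄ = F·x = [0, 0]
P̄ = F·P·Fᵀ + Q = [10 9; 9 22]
y = z − H·x̄ = [2, -2]
S = H·P̄·Hᵀ + R = [168 -127; -127 99]
K = P̄·Hᵀ·S⁻¹ = [178/503 81/503; -229/503 -497/503]
x' = x̄ + K·y = [194/503, 536/503]
P' = (I − K·H)·P̄ = [437/503 -955/503; -955/503 2407/503]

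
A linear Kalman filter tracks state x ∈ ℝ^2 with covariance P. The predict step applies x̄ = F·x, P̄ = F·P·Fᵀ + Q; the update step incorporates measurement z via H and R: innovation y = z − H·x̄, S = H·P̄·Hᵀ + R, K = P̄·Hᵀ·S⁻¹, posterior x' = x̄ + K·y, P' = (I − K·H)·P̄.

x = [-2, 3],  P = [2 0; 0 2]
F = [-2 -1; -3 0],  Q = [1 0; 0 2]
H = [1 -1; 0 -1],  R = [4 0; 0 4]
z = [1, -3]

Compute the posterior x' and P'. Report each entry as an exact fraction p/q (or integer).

x' = [13/10, 27/10]
P' = [98/25 62/25; 62/25 78/25]

x̄ = F·x = [1, 6]
P̄ = F·P·Fᵀ + Q = [11 12; 12 20]
y = z − H·x̄ = [6, 3]
S = H·P̄·Hᵀ + R = [11 8; 8 24]
K = P̄·Hᵀ·S⁻¹ = [9/25 -31/50; -4/25 -39/50]
x' = x̄ + K·y = [13/10, 27/10]
P' = (I − K·H)·P̄ = [98/25 62/25; 62/25 78/25]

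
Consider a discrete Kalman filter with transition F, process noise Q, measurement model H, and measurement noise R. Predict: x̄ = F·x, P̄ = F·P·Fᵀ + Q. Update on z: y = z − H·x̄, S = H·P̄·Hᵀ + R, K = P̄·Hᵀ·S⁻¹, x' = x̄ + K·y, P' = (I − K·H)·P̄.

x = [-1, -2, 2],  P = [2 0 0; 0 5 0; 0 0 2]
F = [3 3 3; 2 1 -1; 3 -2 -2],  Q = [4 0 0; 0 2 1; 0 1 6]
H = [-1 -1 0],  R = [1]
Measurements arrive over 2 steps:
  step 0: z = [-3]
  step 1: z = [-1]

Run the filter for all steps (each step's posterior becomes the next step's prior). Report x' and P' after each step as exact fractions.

step 0: x' = [837/145, -414/145, -639/145], P' = [1089/145 -983/145 -1678/145; -983/145 1021/145 1661/145; -1678/145 1661/145 7251/145]
step 1: x' = [-108260/6819, 230711/13638, 285542/6819], P' = [273863/6819 -263665/6819 -662594/6819; -263665/6819 1040999/27276 1307249/13638; -662594/6819 1307249/13638 1965104/6819]

step 0: x̄ = F·x = [-3, -6, -3]
step 0: P̄ = F·P·Fᵀ + Q = [85 21 -24; 21 17 7; -24 7 52]
step 0: y = z − H·x̄ = [-12]
step 0: S = H·P̄·Hᵀ + R = [145]
step 0: K = P̄·Hᵀ·S⁻¹ = [-106/145; -38/145; 17/145]
step 0: x' = x̄ + K·y = [837/145, -414/145, -639/145]
step 0: P' = (I − K·H)·P̄ = [1089/145 -983/145 -1678/145; -983/145 1021/145 1661/145; -1678/145 1661/145 7251/145]
step 1: x̄ = F·x = [-648/145, 1899/145, 4617/145]
step 1: P̄ = F·P·Fᵀ + Q = [66829/145 -26037/145 -67746/145; -26037/145 12376/145 31868/145; -67746/145 31868/145 88979/145]
step 1: y = z − H·x̄ = [1106/145]
step 1: S = H·P̄·Hᵀ + R = [27276/145]
step 1: K = P̄·Hᵀ·S⁻¹ = [-10198/6819; 13661/27276; 17939/13638]
step 1: x' = x̄ + K·y = [-108260/6819, 230711/13638, 285542/6819]
step 1: P' = (I − K·H)·P̄ = [273863/6819 -263665/6819 -662594/6819; -263665/6819 1040999/27276 1307249/13638; -662594/6819 1307249/13638 1965104/6819]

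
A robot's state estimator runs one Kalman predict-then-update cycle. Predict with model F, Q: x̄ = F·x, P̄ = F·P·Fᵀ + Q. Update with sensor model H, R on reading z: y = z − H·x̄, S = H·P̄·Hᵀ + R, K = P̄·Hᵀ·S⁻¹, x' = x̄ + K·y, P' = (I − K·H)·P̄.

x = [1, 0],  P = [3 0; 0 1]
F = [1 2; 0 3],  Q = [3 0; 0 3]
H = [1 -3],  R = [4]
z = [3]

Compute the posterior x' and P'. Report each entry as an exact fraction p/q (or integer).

x̄ = F·x = [1, 0]
P̄ = F·P·Fᵀ + Q = [10 6; 6 12]
y = z − H·x̄ = [2]
S = H·P̄·Hᵀ + R = [86]
K = P̄·Hᵀ·S⁻¹ = [-4/43; -15/43]
x' = x̄ + K·y = [35/43, -30/43]
P' = (I − K·H)·P̄ = [398/43 138/43; 138/43 66/43]

x' = [35/43, -30/43]
P' = [398/43 138/43; 138/43 66/43]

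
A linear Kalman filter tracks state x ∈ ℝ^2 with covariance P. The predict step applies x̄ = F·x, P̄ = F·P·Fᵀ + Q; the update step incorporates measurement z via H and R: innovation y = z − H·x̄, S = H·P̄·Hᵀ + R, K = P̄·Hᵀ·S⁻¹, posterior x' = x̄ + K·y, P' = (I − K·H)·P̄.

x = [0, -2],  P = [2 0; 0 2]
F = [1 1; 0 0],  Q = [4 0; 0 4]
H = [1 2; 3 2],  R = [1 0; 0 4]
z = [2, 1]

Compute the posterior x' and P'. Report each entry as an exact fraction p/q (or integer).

x' = [-12/25, 206/175]
P' = [24/25 -16/25; -16/25 108/175]

x̄ = F·x = [-2, 0]
P̄ = F·P·Fᵀ + Q = [8 0; 0 4]
y = z − H·x̄ = [4, 7]
S = H·P̄·Hᵀ + R = [25 40; 40 92]
K = P̄·Hᵀ·S⁻¹ = [-8/25 2/5; 104/175 -6/35]
x' = x̄ + K·y = [-12/25, 206/175]
P' = (I − K·H)·P̄ = [24/25 -16/25; -16/25 108/175]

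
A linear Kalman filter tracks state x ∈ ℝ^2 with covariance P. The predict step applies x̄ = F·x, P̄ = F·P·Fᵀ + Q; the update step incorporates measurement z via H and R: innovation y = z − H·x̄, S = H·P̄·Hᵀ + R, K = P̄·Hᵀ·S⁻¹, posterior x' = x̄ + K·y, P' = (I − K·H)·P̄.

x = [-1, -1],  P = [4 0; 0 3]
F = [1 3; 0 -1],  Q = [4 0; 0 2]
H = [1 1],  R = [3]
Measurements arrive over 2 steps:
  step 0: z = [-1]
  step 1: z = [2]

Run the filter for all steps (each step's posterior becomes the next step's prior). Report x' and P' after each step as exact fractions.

step 0: x' = [-48/25, 17/25], P' = [199/25 -121/25; -121/25 109/25]
step 1: x' = [117/47, -1], P' = [436/47 -13/2; -13/2 49/8]

step 0: x̄ = F·x = [-4, 1]
step 0: P̄ = F·P·Fᵀ + Q = [35 -9; -9 5]
step 0: y = z − H·x̄ = [2]
step 0: S = H·P̄·Hᵀ + R = [25]
step 0: K = P̄·Hᵀ·S⁻¹ = [26/25; -4/25]
step 0: x' = x̄ + K·y = [-48/25, 17/25]
step 0: P' = (I − K·H)·P̄ = [199/25 -121/25; -121/25 109/25]
step 1: x̄ = F·x = [3/25, -17/25]
step 1: P̄ = F·P·Fᵀ + Q = [554/25 -206/25; -206/25 159/25]
step 1: y = z − H·x̄ = [64/25]
step 1: S = H·P̄·Hᵀ + R = [376/25]
step 1: K = P̄·Hᵀ·S⁻¹ = [87/94; -1/8]
step 1: x' = x̄ + K·y = [117/47, -1]
step 1: P' = (I − K·H)·P̄ = [436/47 -13/2; -13/2 49/8]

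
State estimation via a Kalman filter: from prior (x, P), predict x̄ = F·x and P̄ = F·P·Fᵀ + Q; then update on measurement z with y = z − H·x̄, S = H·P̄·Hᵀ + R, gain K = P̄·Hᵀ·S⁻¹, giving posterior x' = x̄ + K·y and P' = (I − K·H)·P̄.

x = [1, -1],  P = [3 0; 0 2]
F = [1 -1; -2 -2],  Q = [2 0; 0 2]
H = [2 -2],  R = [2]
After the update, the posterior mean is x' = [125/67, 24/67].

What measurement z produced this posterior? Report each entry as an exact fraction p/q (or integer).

x̄ = F·x = [2, 0]
P̄ = F·P·Fᵀ + Q = [7 -2; -2 22]
S = H·P̄·Hᵀ + R = [134]
K = P̄·Hᵀ·S⁻¹ = [9/67; -24/67]
x' − x̄ = [-9/67, 24/67] = K·y
y = (KᵀK)⁻¹·Kᵀ·(x' − x̄) = [-1]
z = y + H·x̄ = [-1] + [4] = [3]

z = [3]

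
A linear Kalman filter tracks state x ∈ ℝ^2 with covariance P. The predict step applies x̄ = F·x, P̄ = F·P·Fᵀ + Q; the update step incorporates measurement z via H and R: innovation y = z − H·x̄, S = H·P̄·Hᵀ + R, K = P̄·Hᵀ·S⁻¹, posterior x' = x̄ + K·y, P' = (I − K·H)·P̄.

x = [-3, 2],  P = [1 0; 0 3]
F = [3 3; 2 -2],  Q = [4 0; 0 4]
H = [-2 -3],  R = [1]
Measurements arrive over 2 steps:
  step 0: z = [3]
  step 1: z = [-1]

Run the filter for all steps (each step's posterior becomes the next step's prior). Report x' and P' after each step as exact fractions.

step 0: x̄ = F·x = [-3, -10]
step 0: P̄ = F·P·Fᵀ + Q = [40 -12; -12 20]
step 0: y = z − H·x̄ = [-33]
step 0: S = H·P̄·Hᵀ + R = [197]
step 0: K = P̄·Hᵀ·S⁻¹ = [-44/197; -36/197]
step 0: x' = x̄ + K·y = [861/197, -782/197]
step 0: P' = (I − K·H)·P̄ = [5944/197 -3948/197; -3948/197 2644/197]
step 1: x̄ = F·x = [237/197, 3286/197]
step 1: P̄ = F·P·Fᵀ + Q = [7016/197 19800/197; 19800/197 66724/197]
step 1: y = z − H·x̄ = [10135/197]
step 1: S = H·P̄·Hᵀ + R = [866377/197]
step 1: K = P̄·Hᵀ·S⁻¹ = [-1096/12931; -239772/866377]
step 1: x' = x̄ + K·y = [-40829/12931, 2115866/866377]
step 1: P' = (I − K·H)·P̄ = [776/193 -34296/12931; -34296/12931 1611812/866377]

step 0: x' = [861/197, -782/197], P' = [5944/197 -3948/197; -3948/197 2644/197]
step 1: x' = [-40829/12931, 2115866/866377], P' = [776/193 -34296/12931; -34296/12931 1611812/866377]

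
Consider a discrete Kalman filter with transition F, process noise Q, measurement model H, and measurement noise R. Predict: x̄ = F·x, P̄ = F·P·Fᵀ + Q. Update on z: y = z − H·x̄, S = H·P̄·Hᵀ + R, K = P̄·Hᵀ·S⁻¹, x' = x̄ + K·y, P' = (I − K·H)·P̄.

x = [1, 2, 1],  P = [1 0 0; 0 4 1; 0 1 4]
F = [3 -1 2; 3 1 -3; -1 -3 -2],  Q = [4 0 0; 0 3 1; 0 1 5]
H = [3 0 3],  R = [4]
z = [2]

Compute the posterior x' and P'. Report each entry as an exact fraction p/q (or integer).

x' = [3171/697, 1574/697, -2733/697]
P' = [17297/697 -10244/697 -17225/697; -10244/697 31981/697 10256/697; -17225/697 10256/697 17461/697]

x̄ = F·x = [3, 2, -9]
P̄ = F·P·Fᵀ + Q = [29 -14 -11; -14 46 17; -11 17 70]
y = z − H·x̄ = [20]
S = H·P̄·Hᵀ + R = [697]
K = P̄·Hᵀ·S⁻¹ = [54/697; 9/697; 177/697]
x' = x̄ + K·y = [3171/697, 1574/697, -2733/697]
P' = (I − K·H)·P̄ = [17297/697 -10244/697 -17225/697; -10244/697 31981/697 10256/697; -17225/697 10256/697 17461/697]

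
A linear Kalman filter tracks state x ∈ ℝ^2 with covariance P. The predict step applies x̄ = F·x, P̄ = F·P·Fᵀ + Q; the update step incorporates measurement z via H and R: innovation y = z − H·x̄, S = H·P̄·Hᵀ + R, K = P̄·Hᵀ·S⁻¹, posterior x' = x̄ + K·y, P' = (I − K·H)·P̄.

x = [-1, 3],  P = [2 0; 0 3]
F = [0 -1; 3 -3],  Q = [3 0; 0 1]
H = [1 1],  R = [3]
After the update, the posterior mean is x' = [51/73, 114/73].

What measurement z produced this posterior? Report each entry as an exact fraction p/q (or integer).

z = [3]

x̄ = F·x = [-3, -12]
P̄ = F·P·Fᵀ + Q = [6 9; 9 46]
S = H·P̄·Hᵀ + R = [73]
K = P̄·Hᵀ·S⁻¹ = [15/73; 55/73]
x' − x̄ = [270/73, 990/73] = K·y
y = (KᵀK)⁻¹·Kᵀ·(x' − x̄) = [18]
z = y + H·x̄ = [18] + [-15] = [3]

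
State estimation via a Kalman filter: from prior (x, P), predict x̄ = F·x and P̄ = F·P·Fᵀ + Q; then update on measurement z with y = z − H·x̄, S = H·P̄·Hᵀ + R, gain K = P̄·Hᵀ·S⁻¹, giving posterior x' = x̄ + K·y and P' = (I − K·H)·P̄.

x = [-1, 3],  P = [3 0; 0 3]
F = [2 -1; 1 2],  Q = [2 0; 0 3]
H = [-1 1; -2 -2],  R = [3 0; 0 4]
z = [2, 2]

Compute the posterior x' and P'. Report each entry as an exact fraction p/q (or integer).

x̄ = F·x = [-5, 5]
P̄ = F·P·Fᵀ + Q = [17 0; 0 18]
y = z − H·x̄ = [-8, 2]
S = H·P̄·Hᵀ + R = [38 -2; -2 144]
K = P̄·Hᵀ·S⁻¹ = [-629/1367 -663/2734; 630/1367 -333/1367]
x' = x̄ + K·y = [-2466/1367, 1129/1367]
P' = (I − K·H)·P̄ = [1275/1367 -612/1367; -612/1367 1278/1367]

x' = [-2466/1367, 1129/1367]
P' = [1275/1367 -612/1367; -612/1367 1278/1367]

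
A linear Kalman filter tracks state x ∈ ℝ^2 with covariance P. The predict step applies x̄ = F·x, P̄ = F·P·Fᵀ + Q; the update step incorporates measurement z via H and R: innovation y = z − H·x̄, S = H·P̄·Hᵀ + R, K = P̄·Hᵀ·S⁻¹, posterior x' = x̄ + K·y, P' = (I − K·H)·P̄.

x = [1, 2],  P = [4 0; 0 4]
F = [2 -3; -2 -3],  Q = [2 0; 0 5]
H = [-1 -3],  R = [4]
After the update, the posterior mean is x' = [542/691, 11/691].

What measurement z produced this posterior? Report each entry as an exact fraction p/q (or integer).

z = [-1]

x̄ = F·x = [-4, -8]
P̄ = F·P·Fᵀ + Q = [54 20; 20 57]
S = H·P̄·Hᵀ + R = [691]
K = P̄·Hᵀ·S⁻¹ = [-114/691; -191/691]
x' − x̄ = [3306/691, 5539/691] = K·y
y = (KᵀK)⁻¹·Kᵀ·(x' − x̄) = [-29]
z = y + H·x̄ = [-29] + [28] = [-1]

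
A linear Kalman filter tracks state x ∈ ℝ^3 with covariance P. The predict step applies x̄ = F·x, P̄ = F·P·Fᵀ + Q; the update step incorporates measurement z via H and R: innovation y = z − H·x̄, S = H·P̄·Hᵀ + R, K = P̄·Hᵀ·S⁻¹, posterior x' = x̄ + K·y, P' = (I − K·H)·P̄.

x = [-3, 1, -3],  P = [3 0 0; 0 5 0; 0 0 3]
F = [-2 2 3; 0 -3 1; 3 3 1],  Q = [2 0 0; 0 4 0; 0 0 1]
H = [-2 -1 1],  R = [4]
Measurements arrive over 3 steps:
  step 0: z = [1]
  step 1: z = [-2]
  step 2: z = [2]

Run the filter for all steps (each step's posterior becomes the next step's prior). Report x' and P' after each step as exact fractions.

step 0: x' = [-113/73, -464/73, -619/73], P' = [2853/73 -2573/73 3053/73; -2573/73 3120/73 -2078/73; 3053/73 -2078/73 4104/73]
step 1: x' = [-126297/7546, 87817/3773, -133796/11319], P' = [1153113/7546 -1008982/3773 134705/3773; -1008982/3773 2104016/3773 79524/3773; 134705/3773 79524/3773 1015354/11319]
step 2: x' = [89009597/2125837, -507619114/6377511, 39171686/6377511], P' = [1240779510/2125837 -2270455724/2125837 28217264/303691; -2270455724/2125837 13183630844/6377511 -408067588/6377511; 28217264/303691 -408067588/6377511 752057024/6377511]

step 0: x̄ = F·x = [-1, -6, -9]
step 0: P̄ = F·P·Fᵀ + Q = [61 -21 21; -21 52 -42; 21 -42 76]
step 0: y = z − H·x̄ = [2]
step 0: S = H·P̄·Hᵀ + R = [292]
step 0: K = P̄·Hᵀ·S⁻¹ = [-20/73; -13/73; 19/73]
step 0: x' = x̄ + K·y = [-113/73, -464/73, -619/73]
step 0: P' = (I − K·H)·P̄ = [2853/73 -2573/73 3053/73; -2573/73 3120/73 -2078/73; 3053/73 -2078/73 4104/73]
step 1: x̄ = F·x = [-2559/73, 773/73, -2350/73]
step 1: P̄ = F·P·Fᵀ + Q = [19986/73 -13406/73 12427/73; -13406/73 44944/73 8340/73; 12427/73 8340/73 17470/73]
step 1: y = z − H·x̄ = [-2141/73]
step 1: S = H·P̄·Hᵀ + R = [22638/73]
step 1: K = P̄·Hᵀ·S⁻¹ = [-4713/7546; -1632/3773; -7862/11319]
step 1: x' = x̄ + K·y = [-126297/7546, 87817/3773, -133796/11319]
step 1: P' = (I − K·H)·P̄ = [1153113/7546 -1008982/3773 134705/3773; -1008982/3773 2104016/3773 79524/3773; 134705/3773 79524/3773 1015354/11319]
step 2: x̄ = F·x = [15285/343, -924149/11319, 176441/22638]
step 2: P̄ = F·P·Fᵀ + Q = [1925962/343 -1680792/343 1090710/343; -1680792/343 56437630/11319 -27338219/11319; 1090710/343 -27338219/11319 45546449/22638]
step 2: y = z − H·x̄ = [1817/1078]
step 2: S = H·P̄·Hᵀ + R = [303691/154]
step 2: K = P̄·Hᵀ·S⁻¹ = [-3395612/2125837; 2586326/2125837; -2083373/2125837]
step 2: x' = x̄ + K·y = [89009597/2125837, -507619114/6377511, 39171686/6377511]
step 2: P' = (I − K·H)·P̄ = [1240779510/2125837 -2270455724/2125837 28217264/303691; -2270455724/2125837 13183630844/6377511 -408067588/6377511; 28217264/303691 -408067588/6377511 752057024/6377511]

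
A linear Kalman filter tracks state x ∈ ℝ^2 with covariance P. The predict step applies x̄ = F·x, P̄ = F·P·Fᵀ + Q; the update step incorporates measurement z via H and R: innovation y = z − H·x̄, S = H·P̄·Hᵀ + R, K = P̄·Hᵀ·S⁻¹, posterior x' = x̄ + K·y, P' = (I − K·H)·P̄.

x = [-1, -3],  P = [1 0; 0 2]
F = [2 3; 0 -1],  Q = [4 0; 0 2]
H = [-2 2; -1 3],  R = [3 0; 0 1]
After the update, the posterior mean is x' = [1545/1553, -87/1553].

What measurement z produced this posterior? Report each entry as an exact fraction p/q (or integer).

z = [-3, -1]

x̄ = F·x = [-11, 3]
P̄ = F·P·Fᵀ + Q = [26 -6; -6 4]
S = H·P̄·Hᵀ + R = [171 124; 124 99]
K = P̄·Hᵀ·S⁻¹ = [-880/1553 412/1553; -252/1553 598/1553]
x' − x̄ = [18628/1553, -4746/1553] = K·y
y = (KᵀK)⁻¹·Kᵀ·(x' − x̄) = [-31, -21]
z = y + H·x̄ = [-31, -21] + [28, 20] = [-3, -1]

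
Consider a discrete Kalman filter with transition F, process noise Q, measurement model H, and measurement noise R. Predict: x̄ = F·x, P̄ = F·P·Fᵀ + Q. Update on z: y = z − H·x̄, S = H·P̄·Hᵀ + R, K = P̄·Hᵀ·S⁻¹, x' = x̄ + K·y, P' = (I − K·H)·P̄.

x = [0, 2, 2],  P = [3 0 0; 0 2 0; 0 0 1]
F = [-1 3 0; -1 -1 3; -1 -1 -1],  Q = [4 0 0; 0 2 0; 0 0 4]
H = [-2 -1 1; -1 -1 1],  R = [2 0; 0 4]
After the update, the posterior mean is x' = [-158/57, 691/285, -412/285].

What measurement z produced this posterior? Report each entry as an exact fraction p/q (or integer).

z = [2, -1]

x̄ = F·x = [6, 4, -4]
P̄ = F·P·Fᵀ + Q = [25 -3 -3; -3 16 2; -3 2 10]
S = H·P̄·Hᵀ + R = [124 72; 72 51]
K = P̄·Hᵀ·S⁻¹ = [-25/38 25/57; 32/95 -197/285; -13/190 89/285]
x' − x̄ = [-500/57, -449/285, 728/285] = K·y
y = (KᵀK)⁻¹·Kᵀ·(x' − x̄) = [22, 13]
z = y + H·x̄ = [22, 13] + [-20, -14] = [2, -1]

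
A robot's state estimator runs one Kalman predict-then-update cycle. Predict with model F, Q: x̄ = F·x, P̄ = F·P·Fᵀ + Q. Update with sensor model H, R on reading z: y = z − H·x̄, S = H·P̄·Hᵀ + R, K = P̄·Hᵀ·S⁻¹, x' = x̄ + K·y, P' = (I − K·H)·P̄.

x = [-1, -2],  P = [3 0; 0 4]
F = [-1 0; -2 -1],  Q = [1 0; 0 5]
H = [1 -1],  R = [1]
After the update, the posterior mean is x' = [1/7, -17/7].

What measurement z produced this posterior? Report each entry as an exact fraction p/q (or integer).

z = [3]

x̄ = F·x = [1, 4]
P̄ = F·P·Fᵀ + Q = [4 6; 6 21]
S = H·P̄·Hᵀ + R = [14]
K = P̄·Hᵀ·S⁻¹ = [-1/7; -15/14]
x' − x̄ = [-6/7, -45/7] = K·y
y = (KᵀK)⁻¹·Kᵀ·(x' − x̄) = [6]
z = y + H·x̄ = [6] + [-3] = [3]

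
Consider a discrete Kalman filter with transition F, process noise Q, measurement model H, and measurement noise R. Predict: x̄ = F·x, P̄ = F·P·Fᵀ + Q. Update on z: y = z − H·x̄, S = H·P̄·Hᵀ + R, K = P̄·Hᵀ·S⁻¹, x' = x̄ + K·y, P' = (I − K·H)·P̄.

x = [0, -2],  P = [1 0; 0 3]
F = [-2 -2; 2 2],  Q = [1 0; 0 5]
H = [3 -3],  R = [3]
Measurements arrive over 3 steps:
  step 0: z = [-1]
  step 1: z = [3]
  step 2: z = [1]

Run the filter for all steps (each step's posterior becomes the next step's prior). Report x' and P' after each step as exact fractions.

step 0: x̄ = F·x = [4, -4]
step 0: P̄ = F·P·Fᵀ + Q = [17 -16; -16 21]
step 0: y = z − H·x̄ = [-25]
step 0: S = H·P̄·Hᵀ + R = [633]
step 0: K = P̄·Hᵀ·S⁻¹ = [33/211; -37/211]
step 0: x' = x̄ + K·y = [19/211, 81/211]
step 0: P' = (I − K·H)·P̄ = [320/211 287/211; 287/211 324/211]
step 1: x̄ = F·x = [-200/211, 200/211]
step 1: P̄ = F·P·Fᵀ + Q = [5083/211 -4872/211; -4872/211 5927/211]
step 1: y = z − H·x̄ = [1833/211]
step 1: S = H·P̄·Hᵀ + R = [187419/211]
step 1: K = P̄·Hᵀ·S⁻¹ = [9955/62473; -10799/62473]
step 1: x' = x̄ + K·y = [27265/62473, -34597/62473]
step 1: P' = (I − K·H)·P̄ = [95944/62473 85989/62473; 85989/62473 96788/62473]
step 2: x̄ = F·x = [14664/62473, -14664/62473]
step 2: P̄ = F·P·Fᵀ + Q = [1521313/62473 -1458840/62473; -1458840/62473 1771205/62473]
step 2: y = z − H·x̄ = [-25511/62473]
step 2: S = H·P̄·Hᵀ + R = [56079201/62473]
step 2: K = P̄·Hᵀ·S⁻¹ = [2980153/18693067; -3230045/18693067]
step 2: x' = x̄ + K·y = [3170785/18693067, -3068741/18693067]
step 2: P' = (I − K·H)·P̄ = [28717528/18693067 25737375/18693067; 25737375/18693067 28967420/18693067]

step 0: x' = [19/211, 81/211], P' = [320/211 287/211; 287/211 324/211]
step 1: x' = [27265/62473, -34597/62473], P' = [95944/62473 85989/62473; 85989/62473 96788/62473]
step 2: x' = [3170785/18693067, -3068741/18693067], P' = [28717528/18693067 25737375/18693067; 25737375/18693067 28967420/18693067]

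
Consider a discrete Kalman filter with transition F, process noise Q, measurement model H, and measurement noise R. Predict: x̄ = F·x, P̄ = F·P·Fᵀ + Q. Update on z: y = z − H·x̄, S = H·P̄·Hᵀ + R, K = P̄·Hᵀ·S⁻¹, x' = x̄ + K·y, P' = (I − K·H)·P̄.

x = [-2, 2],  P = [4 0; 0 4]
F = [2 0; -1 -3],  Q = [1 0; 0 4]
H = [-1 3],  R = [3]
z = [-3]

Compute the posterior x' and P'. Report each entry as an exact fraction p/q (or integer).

x̄ = F·x = [-4, -4]
P̄ = F·P·Fᵀ + Q = [17 -8; -8 44]
y = z − H·x̄ = [5]
S = H·P̄·Hᵀ + R = [464]
K = P̄·Hᵀ·S⁻¹ = [-41/464; 35/116]
x' = x̄ + K·y = [-2061/464, -289/116]
P' = (I − K·H)·P̄ = [6207/464 507/116; 507/116 51/29]

x' = [-2061/464, -289/116]
P' = [6207/464 507/116; 507/116 51/29]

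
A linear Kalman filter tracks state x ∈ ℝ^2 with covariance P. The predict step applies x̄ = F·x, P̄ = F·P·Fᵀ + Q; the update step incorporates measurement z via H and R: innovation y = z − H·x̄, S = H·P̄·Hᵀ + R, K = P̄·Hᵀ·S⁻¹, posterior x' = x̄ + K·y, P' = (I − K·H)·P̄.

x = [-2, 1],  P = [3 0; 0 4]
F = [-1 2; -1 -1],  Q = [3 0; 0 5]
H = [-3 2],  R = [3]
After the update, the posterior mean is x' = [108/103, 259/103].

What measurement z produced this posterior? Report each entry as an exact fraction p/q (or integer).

z = [2]

x̄ = F·x = [4, 1]
P̄ = F·P·Fᵀ + Q = [22 -5; -5 12]
S = H·P̄·Hᵀ + R = [309]
K = P̄·Hᵀ·S⁻¹ = [-76/309; 13/103]
x' − x̄ = [-304/103, 156/103] = K·y
y = (KᵀK)⁻¹·Kᵀ·(x' − x̄) = [12]
z = y + H·x̄ = [12] + [-10] = [2]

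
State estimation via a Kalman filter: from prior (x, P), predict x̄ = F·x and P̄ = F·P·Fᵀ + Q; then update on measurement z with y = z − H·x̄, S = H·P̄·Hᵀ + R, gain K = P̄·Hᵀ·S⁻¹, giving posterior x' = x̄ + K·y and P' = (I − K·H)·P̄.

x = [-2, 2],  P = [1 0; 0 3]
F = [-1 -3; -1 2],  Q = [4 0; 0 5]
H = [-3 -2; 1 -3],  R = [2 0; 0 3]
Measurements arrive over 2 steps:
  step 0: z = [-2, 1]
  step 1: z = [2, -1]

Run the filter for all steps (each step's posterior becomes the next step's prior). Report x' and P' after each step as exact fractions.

step 0: x' = [2798/3977, -13/3977], P' = [978/3977 -394/3977; -394/3977 8431/35793]
step 1: x' = [-1610338/2234521, 10852913/169823596], P' = [530562/2234521 -209280/2234521; -209280/2234521 39194525/169823596]

step 0: x̄ = F·x = [-4, 6]
step 0: P̄ = F·P·Fᵀ + Q = [32 -17; -17 18]
step 0: y = z − H·x̄ = [-2, 23]
step 0: S = H·P̄·Hᵀ + R = [158 -107; -107 299]
step 0: K = P̄·Hᵀ·S⁻¹ = [-1073/3977 720/3977; -3112/35793 -9613/35793]
step 0: x' = x̄ + K·y = [2798/3977, -13/3977]
step 0: P' = (I − K·H)·P̄ = [978/3977 -394/3977; -394/3977 8431/35793]
step 1: x̄ = F·x = [-2759/3977, -2824/3977]
step 1: P̄ = F·P·Fᵀ + Q = [22953/3977 -15110/11931; -15110/11931 235675/35793]
step 1: y = z − H·x̄ = [-5971/3977, -9690/3977]
step 1: S = H·P̄·Hᵀ + R = [2329519/35793 53001/3977; 53001/3977 300779/3977]
step 1: K = P̄·Hᵀ·S⁻¹ = [-586563/2234521 386134/2234521; -15336605/169823596 -44496285/169823596]
step 1: x' = x̄ + K·y = [-1610338/2234521, 10852913/169823596]
step 1: P' = (I − K·H)·P̄ = [530562/2234521 -209280/2234521; -209280/2234521 39194525/169823596]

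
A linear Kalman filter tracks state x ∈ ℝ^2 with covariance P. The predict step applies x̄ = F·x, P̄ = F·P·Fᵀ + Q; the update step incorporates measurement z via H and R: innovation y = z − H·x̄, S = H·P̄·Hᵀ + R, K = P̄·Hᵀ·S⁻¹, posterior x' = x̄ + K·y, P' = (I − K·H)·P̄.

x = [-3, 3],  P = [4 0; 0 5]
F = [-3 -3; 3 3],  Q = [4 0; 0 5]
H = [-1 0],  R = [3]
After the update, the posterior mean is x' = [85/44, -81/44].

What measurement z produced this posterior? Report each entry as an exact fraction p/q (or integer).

x̄ = F·x = [0, 0]
P̄ = F·P·Fᵀ + Q = [85 -81; -81 86]
S = H·P̄·Hᵀ + R = [88]
K = P̄·Hᵀ·S⁻¹ = [-85/88; 81/88]
x' − x̄ = [85/44, -81/44] = K·y
y = (KᵀK)⁻¹·Kᵀ·(x' − x̄) = [-2]
z = y + H·x̄ = [-2] + [0] = [-2]

z = [-2]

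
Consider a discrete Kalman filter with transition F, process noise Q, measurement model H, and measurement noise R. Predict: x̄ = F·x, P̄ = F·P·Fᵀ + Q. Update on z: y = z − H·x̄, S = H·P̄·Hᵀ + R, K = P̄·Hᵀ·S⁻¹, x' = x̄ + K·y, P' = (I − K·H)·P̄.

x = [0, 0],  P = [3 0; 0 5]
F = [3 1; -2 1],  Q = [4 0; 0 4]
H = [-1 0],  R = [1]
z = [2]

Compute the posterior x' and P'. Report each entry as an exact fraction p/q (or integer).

x̄ = F·x = [0, 0]
P̄ = F·P·Fᵀ + Q = [36 -13; -13 21]
y = z − H·x̄ = [2]
S = H·P̄·Hᵀ + R = [37]
K = P̄·Hᵀ·S⁻¹ = [-36/37; 13/37]
x' = x̄ + K·y = [-72/37, 26/37]
P' = (I − K·H)·P̄ = [36/37 -13/37; -13/37 608/37]

x' = [-72/37, 26/37]
P' = [36/37 -13/37; -13/37 608/37]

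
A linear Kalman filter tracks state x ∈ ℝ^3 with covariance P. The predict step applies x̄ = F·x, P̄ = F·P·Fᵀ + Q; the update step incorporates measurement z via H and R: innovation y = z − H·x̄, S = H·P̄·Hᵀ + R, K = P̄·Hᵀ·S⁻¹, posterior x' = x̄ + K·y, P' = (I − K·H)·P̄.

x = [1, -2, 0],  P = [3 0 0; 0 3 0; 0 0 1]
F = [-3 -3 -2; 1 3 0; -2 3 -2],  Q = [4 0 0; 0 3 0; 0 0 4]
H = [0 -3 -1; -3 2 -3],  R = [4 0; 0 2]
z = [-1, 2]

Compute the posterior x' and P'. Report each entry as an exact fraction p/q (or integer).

x' = [-9050/169723, 64339/169723, -62850/169723]
P' = [1867189/509169 136957/169723 -1535245/509169; 136957/169723 81261/169723 -87835/169723; -1535245/509169 -87835/169723 1404379/509169]

x̄ = F·x = [3, -5, -8]
P̄ = F·P·Fᵀ + Q = [62 -36 -5; -36 33 21; -5 21 47]
y = z − H·x̄ = [-24, -3]
S = H·P̄·Hᵀ + R = [474 -249; -249 1205]
K = P̄·Hᵀ·S⁻¹ = [75658/509169 -29015/169723; -38987/169723 7578/169723; -153466/509169 -22402/169723]
x' = x̄ + K·y = [-9050/169723, 64339/169723, -62850/169723]
P' = (I − K·H)·P̄ = [1867189/509169 136957/169723 -1535245/509169; 136957/169723 81261/169723 -87835/169723; -1535245/509169 -87835/169723 1404379/509169]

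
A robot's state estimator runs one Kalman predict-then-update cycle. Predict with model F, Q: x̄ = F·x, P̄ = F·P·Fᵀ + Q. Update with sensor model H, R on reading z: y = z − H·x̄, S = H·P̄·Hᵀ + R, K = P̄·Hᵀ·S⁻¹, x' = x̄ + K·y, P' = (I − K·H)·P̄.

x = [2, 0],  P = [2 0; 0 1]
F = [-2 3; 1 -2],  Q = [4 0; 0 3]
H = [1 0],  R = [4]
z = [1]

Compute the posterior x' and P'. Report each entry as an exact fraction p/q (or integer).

x' = [1/5, 0]
P' = [84/25 -8/5; -8/5 5]

x̄ = F·x = [-4, 2]
P̄ = F·P·Fᵀ + Q = [21 -10; -10 9]
y = z − H·x̄ = [5]
S = H·P̄·Hᵀ + R = [25]
K = P̄·Hᵀ·S⁻¹ = [21/25; -2/5]
x' = x̄ + K·y = [1/5, 0]
P' = (I − K·H)·P̄ = [84/25 -8/5; -8/5 5]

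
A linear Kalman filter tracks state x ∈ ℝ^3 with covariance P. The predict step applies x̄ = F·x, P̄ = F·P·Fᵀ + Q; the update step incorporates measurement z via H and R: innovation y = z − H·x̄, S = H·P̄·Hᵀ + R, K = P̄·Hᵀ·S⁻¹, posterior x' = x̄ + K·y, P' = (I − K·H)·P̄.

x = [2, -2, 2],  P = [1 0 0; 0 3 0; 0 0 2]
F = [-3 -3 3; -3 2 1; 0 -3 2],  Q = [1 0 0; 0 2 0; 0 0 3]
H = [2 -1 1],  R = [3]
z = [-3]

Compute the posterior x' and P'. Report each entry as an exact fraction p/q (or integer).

x' = [-1062/241, -2371/482, 265/241]
P' = [1703/241 2697/241 -481/241; 2697/241 10025/482 -449/241; -481/241 -449/241 708/241]

x̄ = F·x = [6, -8, 10]
P̄ = F·P·Fᵀ + Q = [55 -3 39; -3 25 -14; 39 -14 38]
y = z − H·x̄ = [-33]
S = H·P̄·Hᵀ + R = [482]
K = P̄·Hᵀ·S⁻¹ = [76/241; -45/482; 65/241]
x' = x̄ + K·y = [-1062/241, -2371/482, 265/241]
P' = (I − K·H)·P̄ = [1703/241 2697/241 -481/241; 2697/241 10025/482 -449/241; -481/241 -449/241 708/241]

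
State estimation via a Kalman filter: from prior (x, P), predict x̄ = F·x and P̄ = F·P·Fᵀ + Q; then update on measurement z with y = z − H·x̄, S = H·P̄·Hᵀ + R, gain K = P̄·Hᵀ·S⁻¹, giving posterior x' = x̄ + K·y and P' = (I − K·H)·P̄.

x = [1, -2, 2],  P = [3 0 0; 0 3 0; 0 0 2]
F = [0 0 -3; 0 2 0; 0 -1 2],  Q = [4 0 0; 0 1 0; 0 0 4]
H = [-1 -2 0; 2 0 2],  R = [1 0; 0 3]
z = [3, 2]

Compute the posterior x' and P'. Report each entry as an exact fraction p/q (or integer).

x' = [-7288/4109, -2826/4109, 11106/4109]
P' = [30258/4109 -14484/4109 -27876/4109; -14484/4109 7933/4109 13290/4109; -27876/4109 13290/4109 28407/4109]

x̄ = F·x = [-6, -4, 6]
P̄ = F·P·Fᵀ + Q = [22 0 -12; 0 13 -6; -12 -6 15]
y = z − H·x̄ = [-11, 2]
S = H·P̄·Hᵀ + R = [75 4; 4 55]
K = P̄·Hᵀ·S⁻¹ = [-1290/4109 1588/4109; -1382/4109 -796/4109; 1296/4109 354/4109]
x' = x̄ + K·y = [-7288/4109, -2826/4109, 11106/4109]
P' = (I − K·H)·P̄ = [30258/4109 -14484/4109 -27876/4109; -14484/4109 7933/4109 13290/4109; -27876/4109 13290/4109 28407/4109]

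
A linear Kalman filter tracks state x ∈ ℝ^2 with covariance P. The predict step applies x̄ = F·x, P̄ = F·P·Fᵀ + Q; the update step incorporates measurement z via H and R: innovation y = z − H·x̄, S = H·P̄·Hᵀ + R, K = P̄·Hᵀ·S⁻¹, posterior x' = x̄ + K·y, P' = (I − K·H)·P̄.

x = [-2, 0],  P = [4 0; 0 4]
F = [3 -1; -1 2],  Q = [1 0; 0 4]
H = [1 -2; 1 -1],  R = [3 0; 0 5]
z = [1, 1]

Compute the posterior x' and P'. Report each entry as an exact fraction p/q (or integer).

x̄ = F·x = [-6, 2]
P̄ = F·P·Fᵀ + Q = [41 -20; -20 24]
y = z − H·x̄ = [11, 9]
S = H·P̄·Hᵀ + R = [220 149; 149 110]
K = P̄·Hᵀ·S⁻¹ = [-179/1999 1351/1999; -924/1999 452/1999]
x' = x̄ + K·y = [-1804/1999, -2098/1999]
P' = (I − K·H)·P̄ = [14047/1999 7292/1999; 7292/1999 5032/1999]

x' = [-1804/1999, -2098/1999]
P' = [14047/1999 7292/1999; 7292/1999 5032/1999]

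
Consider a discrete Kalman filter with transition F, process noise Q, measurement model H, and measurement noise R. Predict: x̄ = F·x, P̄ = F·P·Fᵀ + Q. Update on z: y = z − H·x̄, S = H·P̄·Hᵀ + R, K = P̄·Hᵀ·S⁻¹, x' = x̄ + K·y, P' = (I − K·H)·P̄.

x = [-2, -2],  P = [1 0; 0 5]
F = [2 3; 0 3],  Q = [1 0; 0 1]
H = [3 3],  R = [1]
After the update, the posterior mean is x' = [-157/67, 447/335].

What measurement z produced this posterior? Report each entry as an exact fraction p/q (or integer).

z = [-3]

x̄ = F·x = [-10, -6]
P̄ = F·P·Fᵀ + Q = [50 45; 45 46]
S = H·P̄·Hᵀ + R = [1675]
K = P̄·Hᵀ·S⁻¹ = [57/335; 273/1675]
x' − x̄ = [513/67, 2457/335] = K·y
y = (KᵀK)⁻¹·Kᵀ·(x' − x̄) = [45]
z = y + H·x̄ = [45] + [-48] = [-3]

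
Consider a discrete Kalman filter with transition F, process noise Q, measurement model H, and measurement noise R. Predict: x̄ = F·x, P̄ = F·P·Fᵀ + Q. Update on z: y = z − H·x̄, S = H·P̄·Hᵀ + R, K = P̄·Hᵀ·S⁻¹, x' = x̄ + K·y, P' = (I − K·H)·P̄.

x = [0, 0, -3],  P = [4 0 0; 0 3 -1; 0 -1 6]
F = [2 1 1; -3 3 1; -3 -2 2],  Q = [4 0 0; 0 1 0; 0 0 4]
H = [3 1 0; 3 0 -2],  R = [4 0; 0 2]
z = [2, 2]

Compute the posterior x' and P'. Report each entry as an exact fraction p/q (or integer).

x' = [-10340/39367, 94530/39367, -56168/39367]
P' = [450982/118101 -1257842/118101 666892/118101; -1257842/118101 3947866/118101 -1859060/118101; 666892/118101 -1859060/118101 1044784/118101]

x̄ = F·x = [-3, -3, -6]
P̄ = F·P·Fᵀ + Q = [27 -13 -18; -13 64 26; -18 26 84]
y = z − H·x̄ = [14, -1]
S = H·P̄·Hᵀ + R = [233 260; 260 797]
K = P̄·Hᵀ·S⁻¹ = [23776/118101 9581/118101; 43585/118101 -27703/118101; 35404/118101 -44446/118101]
x' = x̄ + K·y = [-10340/39367, 94530/39367, -56168/39367]
P' = (I − K·H)·P̄ = [450982/118101 -1257842/118101 666892/118101; -1257842/118101 3947866/118101 -1859060/118101; 666892/118101 -1859060/118101 1044784/118101]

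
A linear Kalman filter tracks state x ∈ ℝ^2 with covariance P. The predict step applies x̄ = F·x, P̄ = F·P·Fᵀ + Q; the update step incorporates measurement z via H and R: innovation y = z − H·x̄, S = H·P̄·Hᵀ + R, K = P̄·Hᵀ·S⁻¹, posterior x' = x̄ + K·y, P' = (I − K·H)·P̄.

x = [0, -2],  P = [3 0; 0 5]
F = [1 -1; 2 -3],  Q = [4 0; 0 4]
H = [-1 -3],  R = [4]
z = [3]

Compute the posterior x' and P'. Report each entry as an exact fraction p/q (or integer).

x' = [-343/691, -546/691]
P' = [2667/691 -789/691; -789/691 535/691]

x̄ = F·x = [2, 6]
P̄ = F·P·Fᵀ + Q = [12 21; 21 61]
y = z − H·x̄ = [23]
S = H·P̄·Hᵀ + R = [691]
K = P̄·Hᵀ·S⁻¹ = [-75/691; -204/691]
x' = x̄ + K·y = [-343/691, -546/691]
P' = (I − K·H)·P̄ = [2667/691 -789/691; -789/691 535/691]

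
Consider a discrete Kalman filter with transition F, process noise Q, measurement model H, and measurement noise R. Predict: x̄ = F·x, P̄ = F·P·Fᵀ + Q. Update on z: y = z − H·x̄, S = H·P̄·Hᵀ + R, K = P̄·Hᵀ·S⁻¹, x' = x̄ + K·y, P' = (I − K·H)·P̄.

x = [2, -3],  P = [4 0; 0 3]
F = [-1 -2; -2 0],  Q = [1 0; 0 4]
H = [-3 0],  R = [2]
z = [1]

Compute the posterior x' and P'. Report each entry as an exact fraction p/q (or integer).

x' = [-43/155, -932/155]
P' = [34/155 16/155; 16/155 2524/155]

x̄ = F·x = [4, -4]
P̄ = F·P·Fᵀ + Q = [17 8; 8 20]
y = z − H·x̄ = [13]
S = H·P̄·Hᵀ + R = [155]
K = P̄·Hᵀ·S⁻¹ = [-51/155; -24/155]
x' = x̄ + K·y = [-43/155, -932/155]
P' = (I − K·H)·P̄ = [34/155 16/155; 16/155 2524/155]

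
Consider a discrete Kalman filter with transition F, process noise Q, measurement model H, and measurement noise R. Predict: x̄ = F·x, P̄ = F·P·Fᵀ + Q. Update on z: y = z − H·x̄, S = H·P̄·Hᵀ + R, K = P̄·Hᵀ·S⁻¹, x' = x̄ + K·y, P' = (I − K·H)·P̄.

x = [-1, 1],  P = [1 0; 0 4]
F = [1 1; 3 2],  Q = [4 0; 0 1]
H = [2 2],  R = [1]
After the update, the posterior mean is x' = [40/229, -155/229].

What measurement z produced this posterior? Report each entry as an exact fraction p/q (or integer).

z = [-1]

x̄ = F·x = [0, -1]
P̄ = F·P·Fᵀ + Q = [9 11; 11 26]
S = H·P̄·Hᵀ + R = [229]
K = P̄·Hᵀ·S⁻¹ = [40/229; 74/229]
x' − x̄ = [40/229, 74/229] = K·y
y = (KᵀK)⁻¹·Kᵀ·(x' − x̄) = [1]
z = y + H·x̄ = [1] + [-2] = [-1]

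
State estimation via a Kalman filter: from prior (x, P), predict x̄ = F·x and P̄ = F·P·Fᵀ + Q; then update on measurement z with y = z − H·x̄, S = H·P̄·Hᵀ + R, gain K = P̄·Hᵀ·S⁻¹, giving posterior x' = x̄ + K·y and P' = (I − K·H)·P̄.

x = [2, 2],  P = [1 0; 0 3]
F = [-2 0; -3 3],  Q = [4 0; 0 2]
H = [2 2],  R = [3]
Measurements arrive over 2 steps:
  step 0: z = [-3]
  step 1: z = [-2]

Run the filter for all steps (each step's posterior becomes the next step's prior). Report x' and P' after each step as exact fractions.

step 0: x' = [-160/47, 88/47], P' = [1096/235 -1054/235; -1054/235 1186/235]
step 1: x' = [218112/285121, -486568/285121], P' = [806500/285121 -751828/285121; -751828/285121 910468/285121]

step 0: x̄ = F·x = [-4, 0]
step 0: P̄ = F·P·Fᵀ + Q = [8 6; 6 38]
step 0: y = z − H·x̄ = [5]
step 0: S = H·P̄·Hᵀ + R = [235]
step 0: K = P̄·Hᵀ·S⁻¹ = [28/235; 88/235]
step 0: x' = x̄ + K·y = [-160/47, 88/47]
step 0: P' = (I − K·H)·P̄ = [1096/235 -1054/235; -1054/235 1186/235]
step 1: x̄ = F·x = [320/47, 744/47]
step 1: P̄ = F·P·Fᵀ + Q = [5324/235 2580/47; 2580/47 7996/47]
step 1: y = z − H·x̄ = [-2222/47]
step 1: S = H·P̄·Hᵀ + R = [285121/235]
step 1: K = P̄·Hᵀ·S⁻¹ = [36448/285121; 105760/285121]
step 1: x' = x̄ + K·y = [218112/285121, -486568/285121]
step 1: P' = (I − K·H)·P̄ = [806500/285121 -751828/285121; -751828/285121 910468/285121]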